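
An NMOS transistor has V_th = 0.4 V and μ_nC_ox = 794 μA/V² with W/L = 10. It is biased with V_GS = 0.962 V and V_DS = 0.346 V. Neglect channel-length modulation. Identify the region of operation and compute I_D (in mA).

k_n = μ_nC_ox · (W/L) = 7.94 mA/V².
V_ov = V_GS − V_th = 0.962 − 0.4 = 0.562 V.
Since V_DS = 0.346 V < V_ov = 0.562 V, the device is in the triode region.
I_D = k_n [V_ov · V_DS − ½ V_DS²] = 7.94 × [0.562 × 0.346 − 0.5 × 0.346²] = 1.07 mA.

Triode; I_D = 1.07 mA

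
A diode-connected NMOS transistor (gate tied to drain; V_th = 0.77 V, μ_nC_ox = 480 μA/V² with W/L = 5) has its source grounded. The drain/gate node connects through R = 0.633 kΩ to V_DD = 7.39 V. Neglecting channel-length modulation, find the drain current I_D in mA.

I_D = 6.72 mA

With gate tied to drain, V_GS = V_DS ≥ V_GS − V_th, so the device is in saturation.
k_n = μ_nC_ox · (W/L) = 2.4 mA/V².
KCL at the drain: ½ k_n (V_GS − V_th)² = (V_DD − V_GS)/R.
Let x = V_GS − 0.77. Then 0.76 x² + x − 6.62 = 0, giving x = 2.37 V (positive root), so V_GS = 3.14 V.
I_D = (V_DD − V_GS)/R = (7.39 − 3.14) / 0.633 = 6.72 mA.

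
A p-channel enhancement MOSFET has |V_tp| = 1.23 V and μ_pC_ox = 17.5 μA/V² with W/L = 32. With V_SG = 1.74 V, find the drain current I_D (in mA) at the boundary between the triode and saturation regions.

I_D = 0.0728 mA

At the boundary V_SD = V_ov = V_SG − |V_tp| = 1.74 − 1.23 = 0.51 V.
k_p = μ_pC_ox · (W/L) = 0.56 mA/V².
I_D = ½ k_p V_ov² = 0.5 × 0.56 × 0.51² = 0.0728 mA.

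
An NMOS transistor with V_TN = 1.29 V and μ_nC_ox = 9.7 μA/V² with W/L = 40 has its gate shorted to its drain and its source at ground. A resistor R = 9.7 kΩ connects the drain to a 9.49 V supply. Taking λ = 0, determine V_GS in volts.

V_GS = 3.13 V

With gate tied to drain, V_GS = V_DS ≥ V_GS − V_TN, so the device is in saturation.
k_n = μ_nC_ox · (W/L) = 0.388 mA/V².
KCL at the drain: ½ k_n (V_GS − V_TN)² = (V_DD − V_GS)/R.
Let x = V_GS − 1.29. Then 1.88 x² + x − 8.2 = 0, giving x = 1.84 V (positive root), so V_GS = 3.13 V.
I_D = (V_DD − V_GS)/R = (9.49 − 3.13) / 9.7 = 0.656 mA.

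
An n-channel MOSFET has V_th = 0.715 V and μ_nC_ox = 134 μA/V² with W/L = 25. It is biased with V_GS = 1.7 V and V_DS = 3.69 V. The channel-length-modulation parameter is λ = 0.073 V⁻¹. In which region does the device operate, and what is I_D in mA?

Saturation; I_D = 2.06 mA

k_n = μ_nC_ox · (W/L) = 3.35 mA/V².
V_ov = V_GS − V_th = 1.7 − 0.715 = 0.985 V.
Since V_DS = 3.69 V ≥ V_ov = 0.985 V, the device is in saturation.
I_D = ½ k_n V_ov² (1 + λ V_DS) = 0.5 × 3.35 × 0.985² × (1 + 0.073 × 3.69) = 2.06 mA.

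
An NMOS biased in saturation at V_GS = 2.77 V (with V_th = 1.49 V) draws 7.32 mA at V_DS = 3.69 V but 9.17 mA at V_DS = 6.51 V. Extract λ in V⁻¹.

λ = 0.134 V⁻¹

With V_GS fixed, I_D ∝ (1 + λ V_DS) in saturation, so I_D2/I_D1 = (1 + λ V_DS2)/(1 + λ V_DS1).
9.17/7.32 = 1.253 = (1 + 6.51 λ)/(1 + 3.69 λ).
Solving: λ (I_D1 V_DS2 − I_D2 V_DS1) = I_D2 − I_D1, so λ = (9.17 − 7.32) / (7.32 × 6.51 − 9.17 × 3.69) = 1.85 / 13.8 = 0.134 V⁻¹.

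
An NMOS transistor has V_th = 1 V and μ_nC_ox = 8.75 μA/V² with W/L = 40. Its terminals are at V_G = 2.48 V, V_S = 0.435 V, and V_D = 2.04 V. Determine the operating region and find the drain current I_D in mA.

Saturation; I_D = 0.191 mA

V_GS = V_G − V_S = 2.48 − 0.435 = 2.04 V; V_DS = V_D − V_S = 2.04 − 0.435 = 1.6 V.
k_n = μ_nC_ox · (W/L) = 0.35 mA/V².
V_ov = V_GS − V_th = 2.04 − 1 = 1.04 V.
Since V_DS = 1.6 V ≥ V_ov = 1.04 V, the device is in saturation.
I_D = ½ k_n V_ov² = 0.5 × 0.35 × 1.04² = 0.191 mA.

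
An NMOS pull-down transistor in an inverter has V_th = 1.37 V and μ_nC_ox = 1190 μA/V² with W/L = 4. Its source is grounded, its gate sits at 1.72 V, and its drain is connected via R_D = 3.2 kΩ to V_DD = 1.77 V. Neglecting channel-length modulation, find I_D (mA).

I_D = 0.292 mA

V_GS = V_G = 1.72 V, so V_ov = 1.72 − 1.37 = 0.35 V.
k_n = μ_nC_ox · (W/L) = 4.76 mA/V².
Assume saturation: I_D = ½ k_n V_ov² = 0.5 × 4.76 × 0.35² = 0.292 mA, giving V_DS = V_DD − I_D R_D = 1.77 − 0.292 × 3.2 = 0.837 V.
V_DS = 0.837 V ≥ V_ov = 0.35 V, confirming saturation.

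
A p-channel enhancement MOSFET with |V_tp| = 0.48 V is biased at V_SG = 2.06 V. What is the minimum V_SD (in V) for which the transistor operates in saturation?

The boundary between triode and saturation is V_SD = V_SG − |V_tp| = V_ov.
V_ov = 2.06 − 0.48 = 1.58 V.

V_SD,sat = 1.58 V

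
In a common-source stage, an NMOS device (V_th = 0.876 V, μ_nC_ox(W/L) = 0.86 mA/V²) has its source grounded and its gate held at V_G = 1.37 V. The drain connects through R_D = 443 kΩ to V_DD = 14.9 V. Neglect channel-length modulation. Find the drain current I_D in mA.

I_D = 0.0334 mA

V_GS = V_G = 1.37 V, so V_ov = 1.37 − 0.876 = 0.494 V.
Assume saturation: I_D = ½ k_n V_ov² = 0.5 × 0.86 × 0.494² = 0.105 mA, giving V_DS = V_DD − I_D R_D = 14.9 − 0.105 × 443 = -31.6 V.
But -31.6 V < V_ov = 0.494 V, so the device is actually in triode.
In triode I_D = k_n[V_ov V_DS − ½ V_DS²] and I_D = (V_DD − V_DS)/R_D. Equating: 190 V_DS² − 189.2 V_DS + 14.9 = 0, giving V_DS = 0.0862 V (the root below V_ov).
I_D = (14.9 − 0.0862) / 443 = 0.0334 mA.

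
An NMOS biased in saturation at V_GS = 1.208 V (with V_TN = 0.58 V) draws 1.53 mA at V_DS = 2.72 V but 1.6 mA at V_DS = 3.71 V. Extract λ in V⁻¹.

With V_GS fixed, I_D ∝ (1 + λ V_DS) in saturation, so I_D2/I_D1 = (1 + λ V_DS2)/(1 + λ V_DS1).
1.6/1.53 = 1.046 = (1 + 3.71 λ)/(1 + 2.72 λ).
Solving: λ (I_D1 V_DS2 − I_D2 V_DS1) = I_D2 − I_D1, so λ = (1.6 − 1.53) / (1.53 × 3.71 − 1.6 × 2.72) = 0.07 / 1.32 = 0.0529 V⁻¹.

λ = 0.0529 V⁻¹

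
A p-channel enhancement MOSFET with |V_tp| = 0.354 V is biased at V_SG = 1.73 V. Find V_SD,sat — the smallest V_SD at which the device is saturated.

The boundary between triode and saturation is V_SD = V_SG − |V_tp| = V_ov.
V_ov = 1.73 − 0.354 = 1.38 V.

V_SD,sat = 1.38 V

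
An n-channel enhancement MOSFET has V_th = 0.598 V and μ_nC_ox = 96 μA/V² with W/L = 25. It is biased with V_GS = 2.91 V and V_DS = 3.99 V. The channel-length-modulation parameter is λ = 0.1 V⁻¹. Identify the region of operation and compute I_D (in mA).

Saturation; I_D = 8.97 mA

k_n = μ_nC_ox · (W/L) = 2.4 mA/V².
V_ov = V_GS − V_th = 2.91 − 0.598 = 2.31 V.
Since V_DS = 3.99 V ≥ V_ov = 2.31 V, the device is in saturation.
I_D = ½ k_n V_ov² (1 + λ V_DS) = 0.5 × 2.4 × 2.31² × (1 + 0.1 × 3.99) = 8.97 mA.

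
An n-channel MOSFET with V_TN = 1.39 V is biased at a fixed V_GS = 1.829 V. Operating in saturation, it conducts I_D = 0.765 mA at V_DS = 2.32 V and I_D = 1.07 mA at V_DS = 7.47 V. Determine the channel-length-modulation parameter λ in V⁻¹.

λ = 0.0944 V⁻¹

With V_GS fixed, I_D ∝ (1 + λ V_DS) in saturation, so I_D2/I_D1 = (1 + λ V_DS2)/(1 + λ V_DS1).
1.07/0.765 = 1.399 = (1 + 7.47 λ)/(1 + 2.32 λ).
Solving: λ (I_D1 V_DS2 − I_D2 V_DS1) = I_D2 − I_D1, so λ = (1.07 − 0.765) / (0.765 × 7.47 − 1.07 × 2.32) = 0.305 / 3.23 = 0.0944 V⁻¹.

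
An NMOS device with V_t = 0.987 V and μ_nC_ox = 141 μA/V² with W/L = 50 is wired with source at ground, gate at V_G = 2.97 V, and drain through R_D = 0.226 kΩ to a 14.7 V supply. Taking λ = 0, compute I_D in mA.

I_D = 13.9 mA

V_GS = V_G = 2.97 V, so V_ov = 2.97 − 0.987 = 1.98 V.
k_n = μ_nC_ox · (W/L) = 7.05 mA/V².
Assume saturation: I_D = ½ k_n V_ov² = 0.5 × 7.05 × 1.98² = 13.9 mA, giving V_DS = V_DD − I_D R_D = 14.7 − 13.9 × 0.226 = 11.6 V.
V_DS = 11.6 V ≥ V_ov = 1.98 V, confirming saturation.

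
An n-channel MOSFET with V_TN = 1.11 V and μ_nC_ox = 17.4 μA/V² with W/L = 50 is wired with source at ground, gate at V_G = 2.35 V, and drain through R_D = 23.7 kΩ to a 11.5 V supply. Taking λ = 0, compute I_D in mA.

I_D = 0.462 mA

V_GS = V_G = 2.35 V, so V_ov = 2.35 − 1.11 = 1.24 V.
k_n = μ_nC_ox · (W/L) = 0.87 mA/V².
Assume saturation: I_D = ½ k_n V_ov² = 0.5 × 0.87 × 1.24² = 0.669 mA, giving V_DS = V_DD − I_D R_D = 11.5 − 0.669 × 23.7 = -4.35 V.
But -4.35 V < V_ov = 1.24 V, so the device is actually in triode.
In triode I_D = k_n[V_ov V_DS − ½ V_DS²] and I_D = (V_DD − V_DS)/R_D. Equating: 10.3 V_DS² − 26.57 V_DS + 11.5 = 0, giving V_DS = 0.55 V (the root below V_ov).
I_D = (11.5 − 0.55) / 23.7 = 0.462 mA.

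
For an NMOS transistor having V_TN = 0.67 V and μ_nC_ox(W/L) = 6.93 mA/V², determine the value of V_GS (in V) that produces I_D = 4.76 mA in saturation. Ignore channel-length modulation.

V_GS = 1.84 V

In saturation I_D = ½ k_n (V_GS − V_TN)², so V_GS − V_TN = √(2 I_D / k_n) = √(2 × 4.76 / 6.93) = 1.17 V.
V_GS = 0.67 + 1.17 = 1.84 V.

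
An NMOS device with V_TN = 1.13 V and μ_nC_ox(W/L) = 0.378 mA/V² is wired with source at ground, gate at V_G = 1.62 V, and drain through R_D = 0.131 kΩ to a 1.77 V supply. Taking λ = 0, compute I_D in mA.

V_GS = V_G = 1.62 V, so V_ov = 1.62 − 1.13 = 0.49 V.
Assume saturation: I_D = ½ k_n V_ov² = 0.5 × 0.378 × 0.49² = 0.0454 mA, giving V_DS = V_DD − I_D R_D = 1.77 − 0.0454 × 0.131 = 1.76 V.
V_DS = 1.76 V ≥ V_ov = 0.49 V, confirming saturation.

I_D = 0.0454 mA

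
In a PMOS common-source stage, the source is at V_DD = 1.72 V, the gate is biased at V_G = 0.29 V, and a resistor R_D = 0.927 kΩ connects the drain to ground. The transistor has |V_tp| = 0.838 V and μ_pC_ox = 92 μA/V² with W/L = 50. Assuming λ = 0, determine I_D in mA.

I_D = 0.806 mA

V_SG = V_DD − V_G = 1.72 − 0.29 = 1.43 V, so V_ov = 1.43 − 0.838 = 0.592 V.
k_p = μ_pC_ox · (W/L) = 4.6 mA/V².
Assume saturation: I_D = ½ k_p V_ov² = 0.5 × 4.6 × 0.592² = 0.806 mA, giving V_SD = V_DD − I_D R_D = 1.72 − 0.806 × 0.927 = 0.973 V.
V_SD = 0.973 V ≥ V_ov = 0.592 V, confirming saturation.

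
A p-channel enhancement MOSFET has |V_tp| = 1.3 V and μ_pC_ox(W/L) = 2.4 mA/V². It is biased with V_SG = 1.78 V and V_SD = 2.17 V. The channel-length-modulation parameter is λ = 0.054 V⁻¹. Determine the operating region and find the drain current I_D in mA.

V_ov = V_SG − |V_tp| = 1.78 − 1.3 = 0.48 V.
Since V_SD = 2.17 V ≥ V_ov = 0.48 V, the device is in saturation.
I_D = ½ k_p V_ov² (1 + λ V_SD) = 0.5 × 2.4 × 0.48² × (1 + 0.054 × 2.17) = 0.309 mA.

Saturation; I_D = 0.309 mA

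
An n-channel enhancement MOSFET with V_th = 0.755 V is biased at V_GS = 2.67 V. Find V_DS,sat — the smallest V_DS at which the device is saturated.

The boundary between triode and saturation is V_DS = V_GS − V_th = V_ov.
V_ov = 2.67 − 0.755 = 1.92 V.

V_DS,sat = 1.92 V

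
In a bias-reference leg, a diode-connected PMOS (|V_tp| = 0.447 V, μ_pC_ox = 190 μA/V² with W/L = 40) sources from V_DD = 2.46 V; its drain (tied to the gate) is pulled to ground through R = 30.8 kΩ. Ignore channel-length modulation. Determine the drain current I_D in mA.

I_D = 0.0612 mA

With gate tied to drain, V_SG = V_SD ≥ V_SG − |V_tp|, so the device is in saturation.
k_p = μ_pC_ox · (W/L) = 7.6 mA/V².
KCL at the drain: ½ k_p (V_SG − |V_tp|)² = (V_DD − V_SG)/R.
Let x = V_SG − 0.447. Then 117 x² + x − 2.013 = 0, giving x = 0.127 V (positive root), so V_SG = 0.574 V.
I_D = (V_DD − V_SG)/R = (2.46 − 0.574) / 30.8 = 0.0612 mA.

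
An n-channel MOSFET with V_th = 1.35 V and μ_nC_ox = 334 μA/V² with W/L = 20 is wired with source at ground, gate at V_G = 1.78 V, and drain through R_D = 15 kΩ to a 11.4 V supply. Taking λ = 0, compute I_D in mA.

V_GS = V_G = 1.78 V, so V_ov = 1.78 − 1.35 = 0.43 V.
k_n = μ_nC_ox · (W/L) = 6.68 mA/V².
Assume saturation: I_D = ½ k_n V_ov² = 0.5 × 6.68 × 0.43² = 0.618 mA, giving V_DS = V_DD − I_D R_D = 11.4 − 0.618 × 15 = 2.14 V.
V_DS = 2.14 V ≥ V_ov = 0.43 V, confirming saturation.

I_D = 0.618 mA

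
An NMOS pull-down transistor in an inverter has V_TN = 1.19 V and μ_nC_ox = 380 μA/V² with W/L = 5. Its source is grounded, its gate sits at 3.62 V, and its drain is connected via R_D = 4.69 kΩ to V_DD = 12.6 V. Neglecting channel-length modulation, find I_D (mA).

I_D = 2.55 mA

V_GS = V_G = 3.62 V, so V_ov = 3.62 − 1.19 = 2.43 V.
k_n = μ_nC_ox · (W/L) = 1.9 mA/V².
Assume saturation: I_D = ½ k_n V_ov² = 0.5 × 1.9 × 2.43² = 5.61 mA, giving V_DS = V_DD − I_D R_D = 12.6 − 5.61 × 4.69 = -13.7 V.
But -13.7 V < V_ov = 2.43 V, so the device is actually in triode.
In triode I_D = k_n[V_ov V_DS − ½ V_DS²] and I_D = (V_DD − V_DS)/R_D. Equating: 4.46 V_DS² − 22.65 V_DS + 12.6 = 0, giving V_DS = 0.636 V (the root below V_ov).
I_D = (12.6 − 0.636) / 4.69 = 2.55 mA.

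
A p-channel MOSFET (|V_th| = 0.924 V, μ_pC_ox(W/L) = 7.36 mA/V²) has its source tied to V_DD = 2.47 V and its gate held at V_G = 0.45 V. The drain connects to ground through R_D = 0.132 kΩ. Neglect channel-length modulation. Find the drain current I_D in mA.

I_D = 4.42 mA

V_SG = V_DD − V_G = 2.47 − 0.45 = 2.02 V, so V_ov = 2.02 − 0.924 = 1.1 V.
Assume saturation: I_D = ½ k_p V_ov² = 0.5 × 7.36 × 1.1² = 4.42 mA, giving V_SD = V_DD − I_D R_D = 2.47 − 4.42 × 0.132 = 1.89 V.
V_SD = 1.89 V ≥ V_ov = 1.1 V, confirming saturation.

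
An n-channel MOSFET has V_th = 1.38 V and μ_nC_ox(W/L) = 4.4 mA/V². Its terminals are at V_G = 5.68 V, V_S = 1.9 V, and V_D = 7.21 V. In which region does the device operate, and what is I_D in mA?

V_GS = V_G − V_S = 5.68 − 1.9 = 3.78 V; V_DS = V_D − V_S = 7.21 − 1.9 = 5.31 V.
V_ov = V_GS − V_th = 3.78 − 1.38 = 2.4 V.
Since V_DS = 5.31 V ≥ V_ov = 2.4 V, the device is in saturation.
I_D = ½ k_n V_ov² = 0.5 × 4.4 × 2.4² = 12.7 mA.

Saturation; I_D = 12.7 mA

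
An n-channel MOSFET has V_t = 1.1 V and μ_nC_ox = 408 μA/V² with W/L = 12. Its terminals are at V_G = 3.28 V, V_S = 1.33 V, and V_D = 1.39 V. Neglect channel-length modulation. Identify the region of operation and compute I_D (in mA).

Triode; I_D = 0.241 mA

V_GS = V_G − V_S = 3.28 − 1.33 = 1.95 V; V_DS = V_D − V_S = 1.39 − 1.33 = 0.06 V.
k_n = μ_nC_ox · (W/L) = 4.896 mA/V².
V_ov = V_GS − V_t = 1.95 − 1.1 = 0.85 V.
Since V_DS = 0.06 V < V_ov = 0.85 V, the device is in the triode region.
I_D = k_n [V_ov · V_DS − ½ V_DS²] = 4.896 × [0.85 × 0.06 − 0.5 × 0.06²] = 0.241 mA.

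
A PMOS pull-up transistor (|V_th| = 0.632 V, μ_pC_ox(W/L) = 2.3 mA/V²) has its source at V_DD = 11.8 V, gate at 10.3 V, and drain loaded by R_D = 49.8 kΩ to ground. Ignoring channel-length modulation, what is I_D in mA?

V_SG = V_DD − V_G = 11.8 − 10.3 = 1.5 V, so V_ov = 1.5 − 0.632 = 0.868 V.
Assume saturation: I_D = ½ k_p V_ov² = 0.5 × 2.3 × 0.868² = 0.866 mA, giving V_SD = V_DD − I_D R_D = 11.8 − 0.866 × 49.8 = -31.3 V.
But -31.3 V < V_ov = 0.868 V, so the device is actually in triode.
In triode I_D = k_p[V_ov V_SD − ½ V_SD²] and I_D = (V_DD − V_SD)/R_D. Equating: 57.3 V_SD² − 100.4 V_SD + 11.8 = 0, giving V_SD = 0.127 V (the root below V_ov).
I_D = (11.8 − 0.127) / 49.8 = 0.234 mA.

I_D = 0.234 mA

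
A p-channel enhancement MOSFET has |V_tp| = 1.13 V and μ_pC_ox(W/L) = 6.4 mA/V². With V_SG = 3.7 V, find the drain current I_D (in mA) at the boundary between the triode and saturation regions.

At the boundary V_SD = V_ov = V_SG − |V_tp| = 3.7 − 1.13 = 2.57 V.
I_D = ½ k_p V_ov² = 0.5 × 6.4 × 2.57² = 21.1 mA.

I_D = 21.1 mA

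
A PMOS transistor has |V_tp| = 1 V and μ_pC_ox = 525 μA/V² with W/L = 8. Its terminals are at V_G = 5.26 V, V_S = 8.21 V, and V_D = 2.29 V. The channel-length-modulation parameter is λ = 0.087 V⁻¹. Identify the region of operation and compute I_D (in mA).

Saturation; I_D = 12.1 mA

V_SG = V_S − V_G = 8.21 − 5.26 = 2.95 V; V_SD = V_S − V_D = 8.21 − 2.29 = 5.92 V.
k_p = μ_pC_ox · (W/L) = 4.2 mA/V².
V_ov = V_SG − |V_tp| = 2.95 − 1 = 1.95 V.
Since V_SD = 5.92 V ≥ V_ov = 1.95 V, the device is in saturation.
I_D = ½ k_p V_ov² (1 + λ V_SD) = 0.5 × 4.2 × 1.95² × (1 + 0.087 × 5.92) = 12.1 mA.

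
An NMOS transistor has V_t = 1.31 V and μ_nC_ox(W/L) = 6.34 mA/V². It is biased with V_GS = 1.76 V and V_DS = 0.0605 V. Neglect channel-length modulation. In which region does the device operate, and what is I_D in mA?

V_ov = V_GS − V_t = 1.76 − 1.31 = 0.45 V.
Since V_DS = 0.0605 V < V_ov = 0.45 V, the device is in the triode region.
I_D = k_n [V_ov · V_DS − ½ V_DS²] = 6.34 × [0.45 × 0.0605 − 0.5 × 0.0605²] = 0.161 mA.

Triode; I_D = 0.161 mA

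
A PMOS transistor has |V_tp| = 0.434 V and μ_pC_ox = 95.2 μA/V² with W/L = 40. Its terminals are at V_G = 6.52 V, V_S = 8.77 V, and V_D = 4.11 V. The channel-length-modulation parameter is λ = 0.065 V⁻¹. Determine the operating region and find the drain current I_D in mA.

Saturation; I_D = 8.18 mA

V_SG = V_S − V_G = 8.77 − 6.52 = 2.25 V; V_SD = V_S − V_D = 8.77 − 4.11 = 4.66 V.
k_p = μ_pC_ox · (W/L) = 3.808 mA/V².
V_ov = V_SG − |V_tp| = 2.25 − 0.434 = 1.82 V.
Since V_SD = 4.66 V ≥ V_ov = 1.82 V, the device is in saturation.
I_D = ½ k_p V_ov² (1 + λ V_SD) = 0.5 × 3.808 × 1.82² × (1 + 0.065 × 4.66) = 8.18 mA.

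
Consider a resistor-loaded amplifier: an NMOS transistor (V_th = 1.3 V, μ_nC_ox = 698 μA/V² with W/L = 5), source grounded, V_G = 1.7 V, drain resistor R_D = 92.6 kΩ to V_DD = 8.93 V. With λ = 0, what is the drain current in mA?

I_D = 0.0956 mA

V_GS = V_G = 1.7 V, so V_ov = 1.7 − 1.3 = 0.4 V.
k_n = μ_nC_ox · (W/L) = 3.49 mA/V².
Assume saturation: I_D = ½ k_n V_ov² = 0.5 × 3.49 × 0.4² = 0.279 mA, giving V_DS = V_DD − I_D R_D = 8.93 − 0.279 × 92.6 = -16.9 V.
But -16.9 V < V_ov = 0.4 V, so the device is actually in triode.
In triode I_D = k_n[V_ov V_DS − ½ V_DS²] and I_D = (V_DD − V_DS)/R_D. Equating: 162 V_DS² − 130.3 V_DS + 8.93 = 0, giving V_DS = 0.0756 V (the root below V_ov).
I_D = (8.93 − 0.0756) / 92.6 = 0.0956 mA.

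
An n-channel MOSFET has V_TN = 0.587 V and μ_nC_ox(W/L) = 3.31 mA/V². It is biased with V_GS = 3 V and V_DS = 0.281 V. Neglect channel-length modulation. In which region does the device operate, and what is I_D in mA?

Triode; I_D = 2.11 mA

V_ov = V_GS − V_TN = 3 − 0.587 = 2.41 V.
Since V_DS = 0.281 V < V_ov = 2.41 V, the device is in the triode region.
I_D = k_n [V_ov · V_DS − ½ V_DS²] = 3.31 × [2.41 × 0.281 − 0.5 × 0.281²] = 2.11 mA.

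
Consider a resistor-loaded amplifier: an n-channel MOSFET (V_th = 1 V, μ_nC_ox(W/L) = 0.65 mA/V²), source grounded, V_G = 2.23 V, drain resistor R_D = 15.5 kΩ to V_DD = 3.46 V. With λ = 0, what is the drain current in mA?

I_D = 0.205 mA

V_GS = V_G = 2.23 V, so V_ov = 2.23 − 1 = 1.23 V.
Assume saturation: I_D = ½ k_n V_ov² = 0.5 × 0.65 × 1.23² = 0.492 mA, giving V_DS = V_DD − I_D R_D = 3.46 − 0.492 × 15.5 = -4.16 V.
But -4.16 V < V_ov = 1.23 V, so the device is actually in triode.
In triode I_D = k_n[V_ov V_DS − ½ V_DS²] and I_D = (V_DD − V_DS)/R_D. Equating: 5.04 V_DS² − 13.39 V_DS + 3.46 = 0, giving V_DS = 0.29 V (the root below V_ov).
I_D = (3.46 − 0.29) / 15.5 = 0.205 mA.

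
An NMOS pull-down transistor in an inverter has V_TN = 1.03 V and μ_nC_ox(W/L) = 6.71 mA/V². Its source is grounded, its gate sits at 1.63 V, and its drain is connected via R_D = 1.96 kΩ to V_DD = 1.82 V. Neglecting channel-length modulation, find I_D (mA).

I_D = 0.800 mA

V_GS = V_G = 1.63 V, so V_ov = 1.63 − 1.03 = 0.6 V.
Assume saturation: I_D = ½ k_n V_ov² = 0.5 × 6.71 × 0.6² = 1.21 mA, giving V_DS = V_DD − I_D R_D = 1.82 − 1.21 × 1.96 = -0.547 V.
But -0.547 V < V_ov = 0.6 V, so the device is actually in triode.
In triode I_D = k_n[V_ov V_DS − ½ V_DS²] and I_D = (V_DD − V_DS)/R_D. Equating: 6.58 V_DS² − 8.891 V_DS + 1.82 = 0, giving V_DS = 0.251 V (the root below V_ov).
I_D = (1.82 − 0.251) / 1.96 = 0.8 mA.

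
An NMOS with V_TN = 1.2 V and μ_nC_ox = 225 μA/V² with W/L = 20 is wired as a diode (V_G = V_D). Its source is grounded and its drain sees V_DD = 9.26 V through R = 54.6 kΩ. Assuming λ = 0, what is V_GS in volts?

With gate tied to drain, V_GS = V_DS ≥ V_GS − V_TN, so the device is in saturation.
k_n = μ_nC_ox · (W/L) = 4.5 mA/V².
KCL at the drain: ½ k_n (V_GS − V_TN)² = (V_DD − V_GS)/R.
Let x = V_GS − 1.2. Then 123 x² + x − 8.06 = 0, giving x = 0.252 V (positive root), so V_GS = 1.45 V.
I_D = (V_DD − V_GS)/R = (9.26 − 1.45) / 54.6 = 0.143 mA.

V_GS = 1.45 V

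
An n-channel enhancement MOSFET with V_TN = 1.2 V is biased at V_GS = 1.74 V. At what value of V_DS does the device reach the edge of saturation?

V_DS,sat = 0.540 V

The boundary between triode and saturation is V_DS = V_GS − V_TN = V_ov.
V_ov = 1.74 − 1.2 = 0.54 V.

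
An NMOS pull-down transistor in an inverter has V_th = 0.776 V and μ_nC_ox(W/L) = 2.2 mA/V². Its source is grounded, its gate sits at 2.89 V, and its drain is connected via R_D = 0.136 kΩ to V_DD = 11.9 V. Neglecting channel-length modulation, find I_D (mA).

V_GS = V_G = 2.89 V, so V_ov = 2.89 − 0.776 = 2.11 V.
Assume saturation: I_D = ½ k_n V_ov² = 0.5 × 2.2 × 2.11² = 4.92 mA, giving V_DS = V_DD − I_D R_D = 11.9 − 4.92 × 0.136 = 11.2 V.
V_DS = 11.2 V ≥ V_ov = 2.11 V, confirming saturation.

I_D = 4.92 mA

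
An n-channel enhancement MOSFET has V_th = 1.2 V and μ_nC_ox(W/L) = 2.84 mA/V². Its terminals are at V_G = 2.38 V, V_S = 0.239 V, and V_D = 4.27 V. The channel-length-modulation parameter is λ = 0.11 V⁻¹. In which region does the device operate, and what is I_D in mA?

V_GS = V_G − V_S = 2.38 − 0.239 = 2.14 V; V_DS = V_D − V_S = 4.27 − 0.239 = 4.03 V.
V_ov = V_GS − V_th = 2.14 − 1.2 = 0.941 V.
Since V_DS = 4.03 V ≥ V_ov = 0.941 V, the device is in saturation.
I_D = ½ k_n V_ov² (1 + λ V_DS) = 0.5 × 2.84 × 0.941² × (1 + 0.11 × 4.03) = 1.81 mA.

Saturation; I_D = 1.81 mA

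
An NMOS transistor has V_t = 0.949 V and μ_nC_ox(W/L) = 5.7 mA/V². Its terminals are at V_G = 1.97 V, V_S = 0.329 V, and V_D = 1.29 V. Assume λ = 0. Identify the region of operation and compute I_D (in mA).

Saturation; I_D = 1.36 mA

V_GS = V_G − V_S = 1.97 − 0.329 = 1.64 V; V_DS = V_D − V_S = 1.29 − 0.329 = 0.961 V.
V_ov = V_GS − V_t = 1.64 − 0.949 = 0.692 V.
Since V_DS = 0.961 V ≥ V_ov = 0.692 V, the device is in saturation.
I_D = ½ k_n V_ov² = 0.5 × 5.7 × 0.692² = 1.36 mA.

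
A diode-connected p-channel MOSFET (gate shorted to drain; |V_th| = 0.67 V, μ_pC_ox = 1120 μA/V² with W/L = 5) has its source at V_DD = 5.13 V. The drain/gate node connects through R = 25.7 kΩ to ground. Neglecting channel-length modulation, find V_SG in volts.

V_SG = 0.912 V

With gate tied to drain, V_SG = V_SD ≥ V_SG − |V_th|, so the device is in saturation.
k_p = μ_pC_ox · (W/L) = 5.6 mA/V².
KCL at the drain: ½ k_p (V_SG − |V_th|)² = (V_DD − V_SG)/R.
Let x = V_SG − 0.67. Then 72 x² + x − 4.46 = 0, giving x = 0.242 V (positive root), so V_SG = 0.912 V.
I_D = (V_DD − V_SG)/R = (5.13 − 0.912) / 25.7 = 0.164 mA.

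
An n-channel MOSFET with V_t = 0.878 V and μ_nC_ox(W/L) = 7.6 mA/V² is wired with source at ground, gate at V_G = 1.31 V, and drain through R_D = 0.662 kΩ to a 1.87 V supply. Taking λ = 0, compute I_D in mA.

V_GS = V_G = 1.31 V, so V_ov = 1.31 − 0.878 = 0.432 V.
Assume saturation: I_D = ½ k_n V_ov² = 0.5 × 7.6 × 0.432² = 0.709 mA, giving V_DS = V_DD − I_D R_D = 1.87 − 0.709 × 0.662 = 1.4 V.
V_DS = 1.4 V ≥ V_ov = 0.432 V, confirming saturation.

I_D = 0.709 mA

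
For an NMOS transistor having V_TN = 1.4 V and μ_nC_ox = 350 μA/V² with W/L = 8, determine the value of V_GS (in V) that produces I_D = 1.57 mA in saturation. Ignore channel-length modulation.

k_n = μ_nC_ox · (W/L) = 2.8 mA/V².
In saturation I_D = ½ k_n (V_GS − V_TN)², so V_GS − V_TN = √(2 I_D / k_n) = √(2 × 1.57 / 2.8) = 1.06 V.
V_GS = 1.4 + 1.06 = 2.46 V.

V_GS = 2.46 V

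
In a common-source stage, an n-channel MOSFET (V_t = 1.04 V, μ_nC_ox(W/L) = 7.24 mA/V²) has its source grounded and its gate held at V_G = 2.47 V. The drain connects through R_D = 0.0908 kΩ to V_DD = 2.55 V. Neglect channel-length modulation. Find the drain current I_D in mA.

I_D = 7.40 mA

V_GS = V_G = 2.47 V, so V_ov = 2.47 − 1.04 = 1.43 V.
Assume saturation: I_D = ½ k_n V_ov² = 0.5 × 7.24 × 1.43² = 7.4 mA, giving V_DS = V_DD − I_D R_D = 2.55 − 7.4 × 0.0908 = 1.88 V.
V_DS = 1.88 V ≥ V_ov = 1.43 V, confirming saturation.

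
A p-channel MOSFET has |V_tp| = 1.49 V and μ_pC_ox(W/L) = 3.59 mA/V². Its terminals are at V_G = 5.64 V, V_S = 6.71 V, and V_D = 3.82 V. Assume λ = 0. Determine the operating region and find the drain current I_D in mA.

V_SG = V_S − V_G = 6.71 − 5.64 = 1.07 V; V_SD = V_S − V_D = 6.71 − 3.82 = 2.89 V.
V_SG = 1.07 V < |V_tp| = 1.49 V, so the transistor is in cutoff.

Cutoff; I_D = 0 mA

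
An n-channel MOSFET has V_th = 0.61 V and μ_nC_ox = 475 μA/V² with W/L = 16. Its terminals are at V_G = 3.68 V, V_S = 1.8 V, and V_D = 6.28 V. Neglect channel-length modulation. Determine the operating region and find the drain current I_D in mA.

Saturation; I_D = 6.13 mA

V_GS = V_G − V_S = 3.68 − 1.8 = 1.88 V; V_DS = V_D − V_S = 6.28 − 1.8 = 4.48 V.
k_n = μ_nC_ox · (W/L) = 7.6 mA/V².
V_ov = V_GS − V_th = 1.88 − 0.61 = 1.27 V.
Since V_DS = 4.48 V ≥ V_ov = 1.27 V, the device is in saturation.
I_D = ½ k_n V_ov² = 0.5 × 7.6 × 1.27² = 6.13 mA.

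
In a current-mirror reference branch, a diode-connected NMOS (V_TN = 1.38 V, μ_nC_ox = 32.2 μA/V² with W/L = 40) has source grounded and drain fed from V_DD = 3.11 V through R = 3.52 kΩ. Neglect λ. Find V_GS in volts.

With gate tied to drain, V_GS = V_DS ≥ V_GS − V_TN, so the device is in saturation.
k_n = μ_nC_ox · (W/L) = 1.288 mA/V².
KCL at the drain: ½ k_n (V_GS − V_TN)² = (V_DD − V_GS)/R.
Let x = V_GS − 1.38. Then 2.27 x² + x − 1.73 = 0, giving x = 0.68 V (positive root), so V_GS = 2.06 V.
I_D = (V_DD − V_GS)/R = (3.11 − 2.06) / 3.52 = 0.298 mA.

V_GS = 2.06 V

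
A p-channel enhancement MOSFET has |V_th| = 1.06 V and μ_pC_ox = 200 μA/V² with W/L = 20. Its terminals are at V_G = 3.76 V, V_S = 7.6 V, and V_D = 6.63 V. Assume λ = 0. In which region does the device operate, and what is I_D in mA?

Triode; I_D = 8.90 mA

V_SG = V_S − V_G = 7.6 − 3.76 = 3.84 V; V_SD = V_S − V_D = 7.6 − 6.63 = 0.97 V.
k_p = μ_pC_ox · (W/L) = 4 mA/V².
V_ov = V_SG − |V_th| = 3.84 − 1.06 = 2.78 V.
Since V_SD = 0.97 V < V_ov = 2.78 V, the device is in the triode region.
I_D = k_p [V_ov · V_SD − ½ V_SD²] = 4 × [2.78 × 0.97 − 0.5 × 0.97²] = 8.9 mA.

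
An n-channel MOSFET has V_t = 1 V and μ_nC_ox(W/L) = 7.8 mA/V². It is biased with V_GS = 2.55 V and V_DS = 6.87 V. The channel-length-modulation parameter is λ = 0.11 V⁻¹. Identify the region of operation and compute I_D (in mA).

Saturation; I_D = 16.5 mA

V_ov = V_GS − V_t = 2.55 − 1 = 1.55 V.
Since V_DS = 6.87 V ≥ V_ov = 1.55 V, the device is in saturation.
I_D = ½ k_n V_ov² (1 + λ V_DS) = 0.5 × 7.8 × 1.55² × (1 + 0.11 × 6.87) = 16.5 mA.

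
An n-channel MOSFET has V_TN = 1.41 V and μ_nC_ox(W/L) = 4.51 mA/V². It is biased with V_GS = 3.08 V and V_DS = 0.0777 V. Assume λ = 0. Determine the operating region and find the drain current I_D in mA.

Triode; I_D = 0.572 mA

V_ov = V_GS − V_TN = 3.08 − 1.41 = 1.67 V.
Since V_DS = 0.0777 V < V_ov = 1.67 V, the device is in the triode region.
I_D = k_n [V_ov · V_DS − ½ V_DS²] = 4.51 × [1.67 × 0.0777 − 0.5 × 0.0777²] = 0.572 mA.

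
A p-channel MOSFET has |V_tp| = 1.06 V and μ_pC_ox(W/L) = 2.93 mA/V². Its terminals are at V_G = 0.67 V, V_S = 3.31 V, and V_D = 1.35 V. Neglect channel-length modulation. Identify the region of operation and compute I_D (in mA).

Saturation; I_D = 3.66 mA

V_SG = V_S − V_G = 3.31 − 0.67 = 2.64 V; V_SD = V_S − V_D = 3.31 − 1.35 = 1.96 V.
V_ov = V_SG − |V_tp| = 2.64 − 1.06 = 1.58 V.
Since V_SD = 1.96 V ≥ V_ov = 1.58 V, the device is in saturation.
I_D = ½ k_p V_ov² = 0.5 × 2.93 × 1.58² = 3.66 mA.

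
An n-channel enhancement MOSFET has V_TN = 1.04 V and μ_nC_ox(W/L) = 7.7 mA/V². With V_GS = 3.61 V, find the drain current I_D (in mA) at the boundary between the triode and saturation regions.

At the boundary V_DS = V_ov = V_GS − V_TN = 3.61 − 1.04 = 2.57 V.
I_D = ½ k_n V_ov² = 0.5 × 7.7 × 2.57² = 25.4 mA.

I_D = 25.4 mA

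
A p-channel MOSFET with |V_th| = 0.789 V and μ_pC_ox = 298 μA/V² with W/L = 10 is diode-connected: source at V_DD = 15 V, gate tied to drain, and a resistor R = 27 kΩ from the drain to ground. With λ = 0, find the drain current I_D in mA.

With gate tied to drain, V_SG = V_SD ≥ V_SG − |V_th|, so the device is in saturation.
k_p = μ_pC_ox · (W/L) = 2.98 mA/V².
KCL at the drain: ½ k_p (V_SG − |V_th|)² = (V_DD − V_SG)/R.
Let x = V_SG − 0.789. Then 40.2 x² + x − 14.21 = 0, giving x = 0.582 V (positive root), so V_SG = 1.37 V.
I_D = (V_DD − V_SG)/R = (15 − 1.37) / 27 = 0.505 mA.

I_D = 0.505 mA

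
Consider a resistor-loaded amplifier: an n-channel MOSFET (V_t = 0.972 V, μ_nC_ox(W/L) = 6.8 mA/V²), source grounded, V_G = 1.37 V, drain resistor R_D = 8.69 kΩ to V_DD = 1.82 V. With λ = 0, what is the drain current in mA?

I_D = 0.200 mA

V_GS = V_G = 1.37 V, so V_ov = 1.37 − 0.972 = 0.398 V.
Assume saturation: I_D = ½ k_n V_ov² = 0.5 × 6.8 × 0.398² = 0.539 mA, giving V_DS = V_DD − I_D R_D = 1.82 − 0.539 × 8.69 = -2.86 V.
But -2.86 V < V_ov = 0.398 V, so the device is actually in triode.
In triode I_D = k_n[V_ov V_DS − ½ V_DS²] and I_D = (V_DD − V_DS)/R_D. Equating: 29.5 V_DS² − 24.52 V_DS + 1.82 = 0, giving V_DS = 0.0824 V (the root below V_ov).
I_D = (1.82 − 0.0824) / 8.69 = 0.2 mA.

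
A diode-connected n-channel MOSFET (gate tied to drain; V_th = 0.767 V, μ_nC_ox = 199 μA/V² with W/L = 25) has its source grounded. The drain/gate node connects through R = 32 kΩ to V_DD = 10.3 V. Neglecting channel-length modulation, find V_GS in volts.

V_GS = 1.11 V

With gate tied to drain, V_GS = V_DS ≥ V_GS − V_th, so the device is in saturation.
k_n = μ_nC_ox · (W/L) = 4.975 mA/V².
KCL at the drain: ½ k_n (V_GS − V_th)² = (V_DD − V_GS)/R.
Let x = V_GS − 0.767. Then 79.6 x² + x − 9.533 = 0, giving x = 0.34 V (positive root), so V_GS = 1.11 V.
I_D = (V_DD − V_GS)/R = (10.3 − 1.11) / 32 = 0.287 mA.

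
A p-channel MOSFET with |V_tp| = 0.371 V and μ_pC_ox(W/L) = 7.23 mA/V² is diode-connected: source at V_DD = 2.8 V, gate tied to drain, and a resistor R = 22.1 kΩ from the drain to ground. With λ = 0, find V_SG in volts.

V_SG = 0.539 V

With gate tied to drain, V_SG = V_SD ≥ V_SG − |V_tp|, so the device is in saturation.
KCL at the drain: ½ k_p (V_SG − |V_tp|)² = (V_DD − V_SG)/R.
Let x = V_SG − 0.371. Then 79.9 x² + x − 2.429 = 0, giving x = 0.168 V (positive root), so V_SG = 0.539 V.
I_D = (V_DD − V_SG)/R = (2.8 − 0.539) / 22.1 = 0.102 mA.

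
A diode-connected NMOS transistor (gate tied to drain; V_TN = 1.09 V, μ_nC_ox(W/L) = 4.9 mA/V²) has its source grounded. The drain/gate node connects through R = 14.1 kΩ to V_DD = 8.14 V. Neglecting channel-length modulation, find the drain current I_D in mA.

I_D = 0.469 mA

With gate tied to drain, V_GS = V_DS ≥ V_GS − V_TN, so the device is in saturation.
KCL at the drain: ½ k_n (V_GS − V_TN)² = (V_DD − V_GS)/R.
Let x = V_GS − 1.09. Then 34.5 x² + x − 7.05 = 0, giving x = 0.438 V (positive root), so V_GS = 1.53 V.
I_D = (V_DD − V_GS)/R = (8.14 − 1.53) / 14.1 = 0.469 mA.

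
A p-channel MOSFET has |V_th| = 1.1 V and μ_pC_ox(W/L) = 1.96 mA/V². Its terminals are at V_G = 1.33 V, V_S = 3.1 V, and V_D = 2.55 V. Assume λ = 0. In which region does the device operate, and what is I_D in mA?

Triode; I_D = 0.426 mA

V_SG = V_S − V_G = 3.1 − 1.33 = 1.77 V; V_SD = V_S − V_D = 3.1 − 2.55 = 0.55 V.
V_ov = V_SG − |V_th| = 1.77 − 1.1 = 0.67 V.
Since V_SD = 0.55 V < V_ov = 0.67 V, the device is in the triode region.
I_D = k_p [V_ov · V_SD − ½ V_SD²] = 1.96 × [0.67 × 0.55 − 0.5 × 0.55²] = 0.426 mA.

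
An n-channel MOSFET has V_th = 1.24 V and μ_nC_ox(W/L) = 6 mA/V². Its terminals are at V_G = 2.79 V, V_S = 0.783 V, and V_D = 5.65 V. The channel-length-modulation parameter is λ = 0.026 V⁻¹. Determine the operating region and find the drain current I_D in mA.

Saturation; I_D = 1.99 mA

V_GS = V_G − V_S = 2.79 − 0.783 = 2.01 V; V_DS = V_D − V_S = 5.65 − 0.783 = 4.87 V.
V_ov = V_GS − V_th = 2.01 − 1.24 = 0.767 V.
Since V_DS = 4.87 V ≥ V_ov = 0.767 V, the device is in saturation.
I_D = ½ k_n V_ov² (1 + λ V_DS) = 0.5 × 6 × 0.767² × (1 + 0.026 × 4.87) = 1.99 mA.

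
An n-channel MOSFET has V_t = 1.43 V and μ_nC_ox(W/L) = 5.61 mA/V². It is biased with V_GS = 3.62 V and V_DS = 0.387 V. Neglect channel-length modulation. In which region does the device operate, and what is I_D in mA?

Triode; I_D = 4.33 mA

V_ov = V_GS − V_t = 3.62 − 1.43 = 2.19 V.
Since V_DS = 0.387 V < V_ov = 2.19 V, the device is in the triode region.
I_D = k_n [V_ov · V_DS − ½ V_DS²] = 5.61 × [2.19 × 0.387 − 0.5 × 0.387²] = 4.33 mA.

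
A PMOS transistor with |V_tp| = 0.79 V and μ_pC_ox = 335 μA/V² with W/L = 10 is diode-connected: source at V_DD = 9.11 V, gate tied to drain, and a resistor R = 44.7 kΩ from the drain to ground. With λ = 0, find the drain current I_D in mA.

With gate tied to drain, V_SG = V_SD ≥ V_SG − |V_tp|, so the device is in saturation.
k_p = μ_pC_ox · (W/L) = 3.35 mA/V².
KCL at the drain: ½ k_p (V_SG − |V_tp|)² = (V_DD − V_SG)/R.
Let x = V_SG − 0.79. Then 74.9 x² + x − 8.32 = 0, giving x = 0.327 V (positive root), so V_SG = 1.12 V.
I_D = (V_DD − V_SG)/R = (9.11 − 1.12) / 44.7 = 0.179 mA.

I_D = 0.179 mA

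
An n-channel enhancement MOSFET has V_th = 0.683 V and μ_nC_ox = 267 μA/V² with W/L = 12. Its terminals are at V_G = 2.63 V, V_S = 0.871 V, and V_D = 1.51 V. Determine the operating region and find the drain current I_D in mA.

V_GS = V_G − V_S = 2.63 − 0.871 = 1.76 V; V_DS = V_D − V_S = 1.51 − 0.871 = 0.639 V.
k_n = μ_nC_ox · (W/L) = 3.204 mA/V².
V_ov = V_GS − V_th = 1.76 − 0.683 = 1.08 V.
Since V_DS = 0.639 V < V_ov = 1.08 V, the device is in the triode region.
I_D = k_n [V_ov · V_DS − ½ V_DS²] = 3.204 × [1.08 × 0.639 − 0.5 × 0.639²] = 1.55 mA.

Triode; I_D = 1.55 mA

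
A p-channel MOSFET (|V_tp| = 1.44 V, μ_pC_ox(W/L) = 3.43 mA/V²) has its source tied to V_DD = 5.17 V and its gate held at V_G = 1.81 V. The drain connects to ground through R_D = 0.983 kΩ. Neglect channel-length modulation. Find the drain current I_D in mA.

V_SG = V_DD − V_G = 5.17 − 1.81 = 3.36 V, so V_ov = 3.36 − 1.44 = 1.92 V.
Assume saturation: I_D = ½ k_p V_ov² = 0.5 × 3.43 × 1.92² = 6.32 mA, giving V_SD = V_DD − I_D R_D = 5.17 − 6.32 × 0.983 = -1.04 V.
But -1.04 V < V_ov = 1.92 V, so the device is actually in triode.
In triode I_D = k_p[V_ov V_SD − ½ V_SD²] and I_D = (V_DD − V_SD)/R_D. Equating: 1.69 V_SD² − 7.474 V_SD + 5.17 = 0, giving V_SD = 0.858 V (the root below V_ov).
I_D = (5.17 − 0.858) / 0.983 = 4.39 mA.

I_D = 4.39 mA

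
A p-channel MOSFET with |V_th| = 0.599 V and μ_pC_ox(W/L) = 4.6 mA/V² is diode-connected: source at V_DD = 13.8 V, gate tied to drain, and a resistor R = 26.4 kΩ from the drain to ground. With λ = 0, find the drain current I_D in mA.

I_D = 0.483 mA

With gate tied to drain, V_SG = V_SD ≥ V_SG − |V_th|, so the device is in saturation.
KCL at the drain: ½ k_p (V_SG − |V_th|)² = (V_DD − V_SG)/R.
Let x = V_SG − 0.599. Then 60.7 x² + x − 13.2 = 0, giving x = 0.458 V (positive root), so V_SG = 1.06 V.
I_D = (V_DD − V_SG)/R = (13.8 − 1.06) / 26.4 = 0.483 mA.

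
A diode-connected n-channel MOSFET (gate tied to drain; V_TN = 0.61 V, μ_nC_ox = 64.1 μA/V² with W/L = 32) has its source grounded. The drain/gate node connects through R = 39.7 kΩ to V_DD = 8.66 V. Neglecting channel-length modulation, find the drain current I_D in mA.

I_D = 0.192 mA

With gate tied to drain, V_GS = V_DS ≥ V_GS − V_TN, so the device is in saturation.
k_n = μ_nC_ox · (W/L) = 2.051 mA/V².
KCL at the drain: ½ k_n (V_GS − V_TN)² = (V_DD − V_GS)/R.
Let x = V_GS − 0.61. Then 40.7 x² + x − 8.05 = 0, giving x = 0.433 V (positive root), so V_GS = 1.04 V.
I_D = (V_DD − V_GS)/R = (8.66 − 1.04) / 39.7 = 0.192 mA.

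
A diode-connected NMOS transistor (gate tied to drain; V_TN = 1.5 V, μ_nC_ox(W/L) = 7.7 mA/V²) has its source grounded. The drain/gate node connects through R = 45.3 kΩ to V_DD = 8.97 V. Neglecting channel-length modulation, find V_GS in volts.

V_GS = 1.70 V

With gate tied to drain, V_GS = V_DS ≥ V_GS − V_TN, so the device is in saturation.
KCL at the drain: ½ k_n (V_GS − V_TN)² = (V_DD − V_GS)/R.
Let x = V_GS − 1.5. Then 174 x² + x − 7.47 = 0, giving x = 0.204 V (positive root), so V_GS = 1.7 V.
I_D = (V_DD − V_GS)/R = (8.97 − 1.7) / 45.3 = 0.16 mA.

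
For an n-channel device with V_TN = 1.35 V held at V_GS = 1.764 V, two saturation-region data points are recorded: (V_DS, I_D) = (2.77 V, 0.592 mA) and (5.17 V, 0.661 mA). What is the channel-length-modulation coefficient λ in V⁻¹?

λ = 0.0561 V⁻¹

With V_GS fixed, I_D ∝ (1 + λ V_DS) in saturation, so I_D2/I_D1 = (1 + λ V_DS2)/(1 + λ V_DS1).
0.661/0.592 = 1.117 = (1 + 5.17 λ)/(1 + 2.77 λ).
Solving: λ (I_D1 V_DS2 − I_D2 V_DS1) = I_D2 − I_D1, so λ = (0.661 − 0.592) / (0.592 × 5.17 − 0.661 × 2.77) = 0.069 / 1.23 = 0.0561 V⁻¹.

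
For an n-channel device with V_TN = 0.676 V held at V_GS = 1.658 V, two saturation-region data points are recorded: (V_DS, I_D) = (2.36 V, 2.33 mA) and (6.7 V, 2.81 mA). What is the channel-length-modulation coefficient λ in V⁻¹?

With V_GS fixed, I_D ∝ (1 + λ V_DS) in saturation, so I_D2/I_D1 = (1 + λ V_DS2)/(1 + λ V_DS1).
2.81/2.33 = 1.206 = (1 + 6.7 λ)/(1 + 2.36 λ).
Solving: λ (I_D1 V_DS2 − I_D2 V_DS1) = I_D2 − I_D1, so λ = (2.81 − 2.33) / (2.33 × 6.7 − 2.81 × 2.36) = 0.48 / 8.98 = 0.0535 V⁻¹.

λ = 0.0535 V⁻¹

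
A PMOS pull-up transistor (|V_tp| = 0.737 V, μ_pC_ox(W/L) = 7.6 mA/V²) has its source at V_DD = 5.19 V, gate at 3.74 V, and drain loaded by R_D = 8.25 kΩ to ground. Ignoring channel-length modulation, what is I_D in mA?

I_D = 0.614 mA

V_SG = V_DD − V_G = 5.19 − 3.74 = 1.45 V, so V_ov = 1.45 − 0.737 = 0.713 V.
Assume saturation: I_D = ½ k_p V_ov² = 0.5 × 7.6 × 0.713² = 1.93 mA, giving V_SD = V_DD − I_D R_D = 5.19 − 1.93 × 8.25 = -10.7 V.
But -10.7 V < V_ov = 0.713 V, so the device is actually in triode.
In triode I_D = k_p[V_ov V_SD − ½ V_SD²] and I_D = (V_DD − V_SD)/R_D. Equating: 31.3 V_SD² − 45.71 V_SD + 5.19 = 0, giving V_SD = 0.124 V (the root below V_ov).
I_D = (5.19 − 0.124) / 8.25 = 0.614 mA.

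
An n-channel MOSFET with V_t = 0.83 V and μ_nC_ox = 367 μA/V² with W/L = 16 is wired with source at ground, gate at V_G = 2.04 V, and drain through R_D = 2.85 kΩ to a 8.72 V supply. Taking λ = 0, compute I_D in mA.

V_GS = V_G = 2.04 V, so V_ov = 2.04 − 0.83 = 1.21 V.
k_n = μ_nC_ox · (W/L) = 5.872 mA/V².
Assume saturation: I_D = ½ k_n V_ov² = 0.5 × 5.872 × 1.21² = 4.3 mA, giving V_DS = V_DD − I_D R_D = 8.72 − 4.3 × 2.85 = -3.53 V.
But -3.53 V < V_ov = 1.21 V, so the device is actually in triode.
In triode I_D = k_n[V_ov V_DS − ½ V_DS²] and I_D = (V_DD − V_DS)/R_D. Equating: 8.37 V_DS² − 21.25 V_DS + 8.72 = 0, giving V_DS = 0.515 V (the root below V_ov).
I_D = (8.72 − 0.515) / 2.85 = 2.88 mA.

I_D = 2.88 mA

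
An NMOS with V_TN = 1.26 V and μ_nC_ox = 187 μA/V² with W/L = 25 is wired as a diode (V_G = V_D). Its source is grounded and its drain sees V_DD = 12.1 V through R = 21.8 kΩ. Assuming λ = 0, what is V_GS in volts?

V_GS = 1.71 V

With gate tied to drain, V_GS = V_DS ≥ V_GS − V_TN, so the device is in saturation.
k_n = μ_nC_ox · (W/L) = 4.675 mA/V².
KCL at the drain: ½ k_n (V_GS − V_TN)² = (V_DD − V_GS)/R.
Let x = V_GS − 1.26. Then 51 x² + x − 10.84 = 0, giving x = 0.452 V (positive root), so V_GS = 1.71 V.
I_D = (V_DD − V_GS)/R = (12.1 − 1.71) / 21.8 = 0.477 mA.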